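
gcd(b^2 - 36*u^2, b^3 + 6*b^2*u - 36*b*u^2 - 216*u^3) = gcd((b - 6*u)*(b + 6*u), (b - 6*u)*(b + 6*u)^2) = -b^2 + 36*u^2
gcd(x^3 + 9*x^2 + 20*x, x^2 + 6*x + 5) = x + 5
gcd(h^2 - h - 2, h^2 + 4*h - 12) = h - 2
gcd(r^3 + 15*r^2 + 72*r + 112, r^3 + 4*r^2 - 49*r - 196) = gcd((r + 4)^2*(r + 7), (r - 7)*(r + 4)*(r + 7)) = r^2 + 11*r + 28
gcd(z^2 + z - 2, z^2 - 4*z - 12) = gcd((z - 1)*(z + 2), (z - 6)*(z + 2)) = z + 2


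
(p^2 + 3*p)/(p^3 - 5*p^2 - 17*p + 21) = p/(p^2 - 8*p + 7)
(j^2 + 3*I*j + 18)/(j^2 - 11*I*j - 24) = (j + 6*I)/(j - 8*I)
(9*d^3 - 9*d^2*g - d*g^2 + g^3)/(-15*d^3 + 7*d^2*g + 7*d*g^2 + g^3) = (-3*d + g)/(5*d + g)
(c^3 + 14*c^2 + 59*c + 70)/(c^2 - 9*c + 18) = (c^3 + 14*c^2 + 59*c + 70)/(c^2 - 9*c + 18)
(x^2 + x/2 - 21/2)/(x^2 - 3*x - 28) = (-2*x^2 - x + 21)/(2*(-x^2 + 3*x + 28))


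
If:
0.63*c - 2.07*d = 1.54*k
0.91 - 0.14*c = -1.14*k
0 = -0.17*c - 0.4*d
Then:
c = -0.93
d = 0.40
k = -0.91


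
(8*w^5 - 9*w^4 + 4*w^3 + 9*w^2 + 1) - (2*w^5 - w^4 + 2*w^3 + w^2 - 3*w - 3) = 6*w^5 - 8*w^4 + 2*w^3 + 8*w^2 + 3*w + 4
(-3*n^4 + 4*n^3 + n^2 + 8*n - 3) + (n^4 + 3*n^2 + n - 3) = -2*n^4 + 4*n^3 + 4*n^2 + 9*n - 6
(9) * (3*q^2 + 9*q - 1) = 27*q^2 + 81*q - 9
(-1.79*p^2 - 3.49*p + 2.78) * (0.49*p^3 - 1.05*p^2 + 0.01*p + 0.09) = -0.8771*p^5 + 0.1694*p^4 + 5.0088*p^3 - 3.115*p^2 - 0.2863*p + 0.2502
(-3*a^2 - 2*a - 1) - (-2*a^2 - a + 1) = -a^2 - a - 2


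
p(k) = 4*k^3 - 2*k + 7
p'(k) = 12*k^2 - 2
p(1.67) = 22.29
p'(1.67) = 31.47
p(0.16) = 6.70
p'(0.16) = -1.69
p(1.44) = 16.06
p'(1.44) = 22.88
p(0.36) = 6.47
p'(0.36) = -0.44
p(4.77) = 431.59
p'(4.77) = 271.03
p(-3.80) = -204.89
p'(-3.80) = 171.28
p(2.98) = 106.89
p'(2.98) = 104.56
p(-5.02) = -488.98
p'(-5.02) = 300.40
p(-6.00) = -845.00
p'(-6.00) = 430.00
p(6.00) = 859.00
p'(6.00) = 430.00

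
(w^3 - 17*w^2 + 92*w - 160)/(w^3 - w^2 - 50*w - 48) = (w^2 - 9*w + 20)/(w^2 + 7*w + 6)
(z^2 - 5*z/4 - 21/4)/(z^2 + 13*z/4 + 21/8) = 2*(z - 3)/(2*z + 3)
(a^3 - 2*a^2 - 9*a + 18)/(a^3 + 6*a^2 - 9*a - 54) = (a - 2)/(a + 6)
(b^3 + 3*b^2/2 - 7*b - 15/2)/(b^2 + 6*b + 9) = (2*b^2 - 3*b - 5)/(2*(b + 3))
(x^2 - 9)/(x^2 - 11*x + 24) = (x + 3)/(x - 8)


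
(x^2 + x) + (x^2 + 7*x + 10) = 2*x^2 + 8*x + 10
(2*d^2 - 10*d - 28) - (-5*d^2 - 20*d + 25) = 7*d^2 + 10*d - 53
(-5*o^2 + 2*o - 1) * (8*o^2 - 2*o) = -40*o^4 + 26*o^3 - 12*o^2 + 2*o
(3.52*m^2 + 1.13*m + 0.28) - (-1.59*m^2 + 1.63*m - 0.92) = 5.11*m^2 - 0.5*m + 1.2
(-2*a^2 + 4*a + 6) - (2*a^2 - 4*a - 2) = -4*a^2 + 8*a + 8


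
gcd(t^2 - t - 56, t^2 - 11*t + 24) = t - 8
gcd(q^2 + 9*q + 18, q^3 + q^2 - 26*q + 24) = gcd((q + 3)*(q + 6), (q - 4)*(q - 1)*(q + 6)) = q + 6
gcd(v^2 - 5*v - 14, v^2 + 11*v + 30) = 1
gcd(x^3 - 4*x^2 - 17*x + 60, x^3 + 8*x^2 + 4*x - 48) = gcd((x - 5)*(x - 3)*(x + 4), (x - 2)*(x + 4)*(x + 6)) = x + 4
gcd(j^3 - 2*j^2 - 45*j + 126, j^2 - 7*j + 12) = j - 3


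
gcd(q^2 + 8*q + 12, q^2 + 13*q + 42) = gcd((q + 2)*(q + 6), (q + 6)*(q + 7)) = q + 6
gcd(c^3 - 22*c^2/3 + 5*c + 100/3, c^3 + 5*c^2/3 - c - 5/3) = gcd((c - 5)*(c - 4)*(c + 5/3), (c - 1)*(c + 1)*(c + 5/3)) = c + 5/3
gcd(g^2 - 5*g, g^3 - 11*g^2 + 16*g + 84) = 1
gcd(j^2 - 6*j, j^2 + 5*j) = j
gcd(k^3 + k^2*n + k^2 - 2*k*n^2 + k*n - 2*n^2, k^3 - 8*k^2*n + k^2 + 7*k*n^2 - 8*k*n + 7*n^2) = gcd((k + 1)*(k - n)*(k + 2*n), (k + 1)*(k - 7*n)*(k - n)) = k^2 - k*n + k - n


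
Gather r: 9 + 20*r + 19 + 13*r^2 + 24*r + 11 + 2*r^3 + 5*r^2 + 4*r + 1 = 2*r^3 + 18*r^2 + 48*r + 40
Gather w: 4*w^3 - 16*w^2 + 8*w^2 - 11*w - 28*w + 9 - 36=4*w^3 - 8*w^2 - 39*w - 27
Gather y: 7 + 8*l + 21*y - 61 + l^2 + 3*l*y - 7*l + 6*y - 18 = l^2 + l + y*(3*l + 27) - 72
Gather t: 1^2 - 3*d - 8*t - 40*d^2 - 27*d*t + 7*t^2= -40*d^2 - 3*d + 7*t^2 + t*(-27*d - 8) + 1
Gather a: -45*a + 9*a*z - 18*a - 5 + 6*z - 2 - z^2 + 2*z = a*(9*z - 63) - z^2 + 8*z - 7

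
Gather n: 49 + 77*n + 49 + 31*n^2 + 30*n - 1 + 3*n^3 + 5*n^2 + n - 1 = 3*n^3 + 36*n^2 + 108*n + 96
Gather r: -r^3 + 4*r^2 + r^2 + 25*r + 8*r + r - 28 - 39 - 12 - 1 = -r^3 + 5*r^2 + 34*r - 80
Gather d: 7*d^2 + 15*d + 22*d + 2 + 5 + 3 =7*d^2 + 37*d + 10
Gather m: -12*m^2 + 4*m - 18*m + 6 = -12*m^2 - 14*m + 6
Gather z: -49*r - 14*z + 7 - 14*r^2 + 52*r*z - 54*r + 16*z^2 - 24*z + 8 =-14*r^2 - 103*r + 16*z^2 + z*(52*r - 38) + 15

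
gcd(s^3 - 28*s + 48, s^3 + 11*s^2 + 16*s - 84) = s^2 + 4*s - 12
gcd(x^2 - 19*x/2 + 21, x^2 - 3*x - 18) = x - 6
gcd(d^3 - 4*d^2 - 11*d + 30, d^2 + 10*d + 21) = d + 3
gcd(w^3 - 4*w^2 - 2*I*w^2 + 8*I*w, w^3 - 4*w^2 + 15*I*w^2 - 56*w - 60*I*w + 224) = w - 4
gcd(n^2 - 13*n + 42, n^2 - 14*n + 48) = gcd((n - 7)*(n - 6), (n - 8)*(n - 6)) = n - 6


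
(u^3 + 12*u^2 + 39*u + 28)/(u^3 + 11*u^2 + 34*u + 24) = (u + 7)/(u + 6)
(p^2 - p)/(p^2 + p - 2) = p/(p + 2)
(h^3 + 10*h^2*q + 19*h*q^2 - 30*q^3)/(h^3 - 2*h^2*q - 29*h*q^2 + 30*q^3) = (-h - 6*q)/(-h + 6*q)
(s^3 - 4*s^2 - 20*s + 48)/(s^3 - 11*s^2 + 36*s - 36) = (s + 4)/(s - 3)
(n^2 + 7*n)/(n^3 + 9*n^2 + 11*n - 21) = n/(n^2 + 2*n - 3)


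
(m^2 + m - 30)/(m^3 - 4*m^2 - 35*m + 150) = 1/(m - 5)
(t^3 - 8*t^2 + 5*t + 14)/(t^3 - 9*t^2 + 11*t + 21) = (t - 2)/(t - 3)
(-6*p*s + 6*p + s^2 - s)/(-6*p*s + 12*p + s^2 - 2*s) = (s - 1)/(s - 2)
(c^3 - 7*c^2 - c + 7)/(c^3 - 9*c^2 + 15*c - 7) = (c + 1)/(c - 1)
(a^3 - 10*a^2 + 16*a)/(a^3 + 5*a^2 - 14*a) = (a - 8)/(a + 7)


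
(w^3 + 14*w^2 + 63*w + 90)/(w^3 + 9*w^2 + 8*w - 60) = (w + 3)/(w - 2)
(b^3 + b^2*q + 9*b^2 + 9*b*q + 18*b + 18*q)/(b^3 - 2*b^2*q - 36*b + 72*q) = (-b^2 - b*q - 3*b - 3*q)/(-b^2 + 2*b*q + 6*b - 12*q)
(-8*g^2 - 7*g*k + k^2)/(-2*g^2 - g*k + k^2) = (8*g - k)/(2*g - k)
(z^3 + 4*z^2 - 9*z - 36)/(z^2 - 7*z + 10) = (z^3 + 4*z^2 - 9*z - 36)/(z^2 - 7*z + 10)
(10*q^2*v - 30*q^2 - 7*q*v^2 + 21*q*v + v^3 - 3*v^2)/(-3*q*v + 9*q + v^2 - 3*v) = (-10*q^2 + 7*q*v - v^2)/(3*q - v)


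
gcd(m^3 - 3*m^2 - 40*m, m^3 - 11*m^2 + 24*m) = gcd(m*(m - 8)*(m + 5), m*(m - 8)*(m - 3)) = m^2 - 8*m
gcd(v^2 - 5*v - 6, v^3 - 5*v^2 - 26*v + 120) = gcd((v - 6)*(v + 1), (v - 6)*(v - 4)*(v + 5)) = v - 6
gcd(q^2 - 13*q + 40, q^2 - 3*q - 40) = q - 8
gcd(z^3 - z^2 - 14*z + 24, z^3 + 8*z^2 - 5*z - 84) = z^2 + z - 12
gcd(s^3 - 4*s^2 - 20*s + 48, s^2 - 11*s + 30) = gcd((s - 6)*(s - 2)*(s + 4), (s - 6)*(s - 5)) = s - 6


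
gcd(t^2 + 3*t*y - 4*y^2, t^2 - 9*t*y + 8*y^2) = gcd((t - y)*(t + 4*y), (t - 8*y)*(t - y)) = -t + y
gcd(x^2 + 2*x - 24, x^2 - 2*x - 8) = x - 4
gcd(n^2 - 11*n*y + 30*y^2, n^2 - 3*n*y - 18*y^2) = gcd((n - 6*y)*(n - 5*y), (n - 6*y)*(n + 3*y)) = -n + 6*y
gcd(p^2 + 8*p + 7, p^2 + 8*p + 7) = p^2 + 8*p + 7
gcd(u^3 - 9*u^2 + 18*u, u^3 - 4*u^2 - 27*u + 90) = u^2 - 9*u + 18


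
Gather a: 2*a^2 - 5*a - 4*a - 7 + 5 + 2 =2*a^2 - 9*a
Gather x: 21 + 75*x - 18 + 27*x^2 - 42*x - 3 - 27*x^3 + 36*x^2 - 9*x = -27*x^3 + 63*x^2 + 24*x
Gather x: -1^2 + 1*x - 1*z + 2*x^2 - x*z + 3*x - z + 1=2*x^2 + x*(4 - z) - 2*z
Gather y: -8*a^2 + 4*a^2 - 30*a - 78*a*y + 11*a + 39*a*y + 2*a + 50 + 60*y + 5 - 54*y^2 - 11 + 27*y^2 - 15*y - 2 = -4*a^2 - 17*a - 27*y^2 + y*(45 - 39*a) + 42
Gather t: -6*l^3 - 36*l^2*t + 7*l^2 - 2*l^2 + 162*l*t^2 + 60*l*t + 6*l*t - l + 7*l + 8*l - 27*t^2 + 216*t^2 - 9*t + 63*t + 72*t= -6*l^3 + 5*l^2 + 14*l + t^2*(162*l + 189) + t*(-36*l^2 + 66*l + 126)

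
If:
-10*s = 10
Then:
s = -1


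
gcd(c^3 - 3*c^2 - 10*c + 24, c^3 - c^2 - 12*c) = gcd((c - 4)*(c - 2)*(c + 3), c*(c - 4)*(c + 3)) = c^2 - c - 12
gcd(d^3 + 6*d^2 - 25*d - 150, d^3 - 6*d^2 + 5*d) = d - 5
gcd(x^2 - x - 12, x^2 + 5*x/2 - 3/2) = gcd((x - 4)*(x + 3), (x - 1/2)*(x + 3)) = x + 3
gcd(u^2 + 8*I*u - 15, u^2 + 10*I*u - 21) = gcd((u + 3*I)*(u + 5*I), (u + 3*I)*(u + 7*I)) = u + 3*I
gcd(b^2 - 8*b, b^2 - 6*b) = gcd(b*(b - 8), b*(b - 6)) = b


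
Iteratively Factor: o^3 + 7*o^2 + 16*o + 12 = (o + 3)*(o^2 + 4*o + 4) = (o + 2)*(o + 3)*(o + 2)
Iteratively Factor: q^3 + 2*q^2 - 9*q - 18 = (q + 2)*(q^2 - 9) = (q - 3)*(q + 2)*(q + 3)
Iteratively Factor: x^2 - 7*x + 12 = (x - 3)*(x - 4)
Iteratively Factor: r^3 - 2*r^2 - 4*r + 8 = (r - 2)*(r^2 - 4) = (r - 2)*(r + 2)*(r - 2)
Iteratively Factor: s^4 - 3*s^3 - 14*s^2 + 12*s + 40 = (s + 2)*(s^3 - 5*s^2 - 4*s + 20) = (s - 5)*(s + 2)*(s^2 - 4) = (s - 5)*(s - 2)*(s + 2)*(s + 2)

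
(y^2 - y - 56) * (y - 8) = y^3 - 9*y^2 - 48*y + 448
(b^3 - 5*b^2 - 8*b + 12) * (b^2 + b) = b^5 - 4*b^4 - 13*b^3 + 4*b^2 + 12*b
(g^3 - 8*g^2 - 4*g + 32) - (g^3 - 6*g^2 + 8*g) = -2*g^2 - 12*g + 32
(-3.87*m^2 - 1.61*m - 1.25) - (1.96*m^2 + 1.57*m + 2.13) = -5.83*m^2 - 3.18*m - 3.38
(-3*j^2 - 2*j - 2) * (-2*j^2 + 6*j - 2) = 6*j^4 - 14*j^3 - 2*j^2 - 8*j + 4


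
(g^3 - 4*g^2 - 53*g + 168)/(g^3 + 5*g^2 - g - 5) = (g^3 - 4*g^2 - 53*g + 168)/(g^3 + 5*g^2 - g - 5)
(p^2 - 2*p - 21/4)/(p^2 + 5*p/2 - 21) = (p + 3/2)/(p + 6)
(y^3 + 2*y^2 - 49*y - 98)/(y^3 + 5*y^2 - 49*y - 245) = (y + 2)/(y + 5)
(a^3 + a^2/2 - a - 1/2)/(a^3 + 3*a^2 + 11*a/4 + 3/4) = 2*(a - 1)/(2*a + 3)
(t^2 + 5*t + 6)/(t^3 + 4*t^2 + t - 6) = 1/(t - 1)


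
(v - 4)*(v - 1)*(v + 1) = v^3 - 4*v^2 - v + 4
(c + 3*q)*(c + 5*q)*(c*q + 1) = c^3*q + 8*c^2*q^2 + c^2 + 15*c*q^3 + 8*c*q + 15*q^2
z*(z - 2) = z^2 - 2*z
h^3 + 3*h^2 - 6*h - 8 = (h - 2)*(h + 1)*(h + 4)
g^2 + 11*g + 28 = (g + 4)*(g + 7)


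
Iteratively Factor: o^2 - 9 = (o - 3)*(o + 3)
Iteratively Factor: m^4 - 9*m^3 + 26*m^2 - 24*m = (m)*(m^3 - 9*m^2 + 26*m - 24) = m*(m - 3)*(m^2 - 6*m + 8) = m*(m - 3)*(m - 2)*(m - 4)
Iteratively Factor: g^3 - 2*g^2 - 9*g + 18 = (g - 2)*(g^2 - 9) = (g - 3)*(g - 2)*(g + 3)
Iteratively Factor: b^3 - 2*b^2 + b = (b)*(b^2 - 2*b + 1) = b*(b - 1)*(b - 1)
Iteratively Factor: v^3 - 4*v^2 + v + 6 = (v + 1)*(v^2 - 5*v + 6) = (v - 2)*(v + 1)*(v - 3)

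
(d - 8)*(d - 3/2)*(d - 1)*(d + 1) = d^4 - 19*d^3/2 + 11*d^2 + 19*d/2 - 12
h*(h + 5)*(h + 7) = h^3 + 12*h^2 + 35*h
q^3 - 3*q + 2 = (q - 1)^2*(q + 2)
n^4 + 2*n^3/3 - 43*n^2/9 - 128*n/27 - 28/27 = (n - 7/3)*(n + 1/3)*(n + 2/3)*(n + 2)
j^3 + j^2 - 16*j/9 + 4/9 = (j - 2/3)*(j - 1/3)*(j + 2)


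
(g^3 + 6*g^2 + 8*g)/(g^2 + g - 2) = g*(g + 4)/(g - 1)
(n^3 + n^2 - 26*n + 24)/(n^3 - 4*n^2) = 1 + 5/n - 6/n^2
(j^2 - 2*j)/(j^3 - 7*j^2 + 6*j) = (j - 2)/(j^2 - 7*j + 6)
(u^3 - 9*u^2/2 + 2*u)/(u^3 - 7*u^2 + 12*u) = (u - 1/2)/(u - 3)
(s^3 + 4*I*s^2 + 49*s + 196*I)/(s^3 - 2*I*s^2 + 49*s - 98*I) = (s + 4*I)/(s - 2*I)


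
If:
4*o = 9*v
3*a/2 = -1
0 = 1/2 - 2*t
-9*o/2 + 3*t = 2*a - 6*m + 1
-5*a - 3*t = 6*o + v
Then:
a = -2/3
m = 1003/8352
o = 93/232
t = 1/4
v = 31/174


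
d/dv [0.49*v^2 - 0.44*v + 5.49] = 0.98*v - 0.44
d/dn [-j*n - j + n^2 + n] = -j + 2*n + 1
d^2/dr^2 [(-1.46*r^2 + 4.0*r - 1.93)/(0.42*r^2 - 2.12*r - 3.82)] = (-1.188768*r^3 - 16.097256*r^2 + 48.816432*r - 130.938376)/(0.074088*r^6 - 1.121904*r^5 + 3.6414*r^4 + 10.87984*r^3 - 33.1194*r^2 - 92.807664*r - 55.742968)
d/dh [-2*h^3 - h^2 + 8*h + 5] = -6*h^2 - 2*h + 8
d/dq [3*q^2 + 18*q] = 6*q + 18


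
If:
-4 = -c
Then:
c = 4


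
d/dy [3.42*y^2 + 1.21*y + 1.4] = 6.84*y + 1.21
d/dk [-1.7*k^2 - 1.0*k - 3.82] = -3.4*k - 1.0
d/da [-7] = 0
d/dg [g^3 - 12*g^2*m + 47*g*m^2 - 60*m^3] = 3*g^2 - 24*g*m + 47*m^2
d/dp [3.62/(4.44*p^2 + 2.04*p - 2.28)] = (-32.1456*p - 7.3848)/(4.44*p^2 + 2.04*p - 2.28)^2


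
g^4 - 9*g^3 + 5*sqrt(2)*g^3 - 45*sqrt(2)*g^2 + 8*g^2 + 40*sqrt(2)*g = g*(g - 8)*(g - 1)*(g + 5*sqrt(2))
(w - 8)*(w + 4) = w^2 - 4*w - 32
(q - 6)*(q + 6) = q^2 - 36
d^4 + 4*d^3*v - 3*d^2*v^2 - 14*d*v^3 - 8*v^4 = (d - 2*v)*(d + v)^2*(d + 4*v)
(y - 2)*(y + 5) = y^2 + 3*y - 10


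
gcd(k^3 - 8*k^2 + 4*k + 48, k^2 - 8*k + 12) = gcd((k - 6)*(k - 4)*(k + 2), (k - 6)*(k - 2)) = k - 6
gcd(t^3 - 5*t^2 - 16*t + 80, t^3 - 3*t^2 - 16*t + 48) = t^2 - 16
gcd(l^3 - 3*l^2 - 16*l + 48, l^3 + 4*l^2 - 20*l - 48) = l - 4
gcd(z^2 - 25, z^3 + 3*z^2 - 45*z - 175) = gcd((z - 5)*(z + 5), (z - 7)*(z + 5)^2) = z + 5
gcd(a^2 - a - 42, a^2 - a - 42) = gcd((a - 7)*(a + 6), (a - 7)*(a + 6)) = a^2 - a - 42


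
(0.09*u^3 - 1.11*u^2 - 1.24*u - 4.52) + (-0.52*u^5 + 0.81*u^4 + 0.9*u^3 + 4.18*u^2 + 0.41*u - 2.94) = -0.52*u^5 + 0.81*u^4 + 0.99*u^3 + 3.07*u^2 - 0.83*u - 7.46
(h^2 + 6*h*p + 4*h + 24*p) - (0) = h^2 + 6*h*p + 4*h + 24*p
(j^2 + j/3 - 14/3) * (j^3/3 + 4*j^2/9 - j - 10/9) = j^5/3 + 5*j^4/9 - 65*j^3/27 - 95*j^2/27 + 116*j/27 + 140/27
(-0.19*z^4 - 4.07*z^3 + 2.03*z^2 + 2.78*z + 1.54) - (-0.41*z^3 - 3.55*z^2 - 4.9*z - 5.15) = -0.19*z^4 - 3.66*z^3 + 5.58*z^2 + 7.68*z + 6.69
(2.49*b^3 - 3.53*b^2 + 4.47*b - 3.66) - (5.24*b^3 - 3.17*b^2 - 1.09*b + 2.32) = -2.75*b^3 - 0.36*b^2 + 5.56*b - 5.98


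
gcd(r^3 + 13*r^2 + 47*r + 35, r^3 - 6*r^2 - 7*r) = r + 1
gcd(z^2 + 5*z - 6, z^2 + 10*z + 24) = z + 6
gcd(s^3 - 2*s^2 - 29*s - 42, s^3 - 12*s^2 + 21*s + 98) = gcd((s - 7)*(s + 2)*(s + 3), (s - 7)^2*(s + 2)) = s^2 - 5*s - 14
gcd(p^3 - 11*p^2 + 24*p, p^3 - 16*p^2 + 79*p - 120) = p^2 - 11*p + 24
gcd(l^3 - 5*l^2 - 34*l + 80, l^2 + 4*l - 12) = l - 2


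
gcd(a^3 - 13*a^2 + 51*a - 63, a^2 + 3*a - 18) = a - 3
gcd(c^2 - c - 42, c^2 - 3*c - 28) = c - 7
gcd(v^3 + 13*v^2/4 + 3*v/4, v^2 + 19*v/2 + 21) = 1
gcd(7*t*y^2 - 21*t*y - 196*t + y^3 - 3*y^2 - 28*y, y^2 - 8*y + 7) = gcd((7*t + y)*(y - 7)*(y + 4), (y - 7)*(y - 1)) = y - 7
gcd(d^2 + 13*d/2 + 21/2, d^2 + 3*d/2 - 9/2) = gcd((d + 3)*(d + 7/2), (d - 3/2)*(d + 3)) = d + 3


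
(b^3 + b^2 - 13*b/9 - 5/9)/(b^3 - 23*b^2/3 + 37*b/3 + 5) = (3*b^2 + 2*b - 5)/(3*(b^2 - 8*b + 15))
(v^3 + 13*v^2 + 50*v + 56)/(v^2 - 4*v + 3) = (v^3 + 13*v^2 + 50*v + 56)/(v^2 - 4*v + 3)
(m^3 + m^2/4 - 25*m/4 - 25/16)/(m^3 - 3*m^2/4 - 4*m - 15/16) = (2*m + 5)/(2*m + 3)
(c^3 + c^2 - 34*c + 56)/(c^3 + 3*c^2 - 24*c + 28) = (c - 4)/(c - 2)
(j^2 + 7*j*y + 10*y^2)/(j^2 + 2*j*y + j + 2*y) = (j + 5*y)/(j + 1)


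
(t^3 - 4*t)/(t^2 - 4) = t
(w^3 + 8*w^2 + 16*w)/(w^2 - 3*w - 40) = w*(w^2 + 8*w + 16)/(w^2 - 3*w - 40)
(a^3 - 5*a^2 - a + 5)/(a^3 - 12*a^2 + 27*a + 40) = (a - 1)/(a - 8)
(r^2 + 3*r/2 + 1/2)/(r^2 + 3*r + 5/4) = 2*(r + 1)/(2*r + 5)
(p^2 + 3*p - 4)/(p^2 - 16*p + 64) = (p^2 + 3*p - 4)/(p^2 - 16*p + 64)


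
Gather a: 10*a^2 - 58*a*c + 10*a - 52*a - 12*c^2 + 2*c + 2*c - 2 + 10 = 10*a^2 + a*(-58*c - 42) - 12*c^2 + 4*c + 8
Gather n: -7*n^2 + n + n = -7*n^2 + 2*n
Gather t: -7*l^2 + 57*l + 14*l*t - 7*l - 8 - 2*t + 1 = -7*l^2 + 50*l + t*(14*l - 2) - 7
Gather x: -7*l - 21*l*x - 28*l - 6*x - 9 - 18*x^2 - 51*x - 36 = -35*l - 18*x^2 + x*(-21*l - 57) - 45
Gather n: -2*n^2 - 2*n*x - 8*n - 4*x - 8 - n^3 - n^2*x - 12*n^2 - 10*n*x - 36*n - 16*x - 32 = -n^3 + n^2*(-x - 14) + n*(-12*x - 44) - 20*x - 40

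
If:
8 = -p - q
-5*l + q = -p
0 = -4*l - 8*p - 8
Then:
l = -8/5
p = -1/5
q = -39/5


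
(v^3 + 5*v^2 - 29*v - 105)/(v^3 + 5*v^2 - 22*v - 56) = (v^2 - 2*v - 15)/(v^2 - 2*v - 8)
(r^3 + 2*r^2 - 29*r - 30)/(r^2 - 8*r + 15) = (r^2 + 7*r + 6)/(r - 3)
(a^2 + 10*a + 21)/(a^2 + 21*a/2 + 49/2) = 2*(a + 3)/(2*a + 7)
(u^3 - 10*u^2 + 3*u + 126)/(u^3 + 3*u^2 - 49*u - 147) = (u - 6)/(u + 7)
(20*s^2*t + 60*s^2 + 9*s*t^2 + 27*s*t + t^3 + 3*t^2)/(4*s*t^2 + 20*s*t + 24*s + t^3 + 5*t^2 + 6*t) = (5*s + t)/(t + 2)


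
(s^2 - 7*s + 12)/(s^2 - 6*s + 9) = (s - 4)/(s - 3)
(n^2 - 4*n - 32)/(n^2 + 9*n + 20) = (n - 8)/(n + 5)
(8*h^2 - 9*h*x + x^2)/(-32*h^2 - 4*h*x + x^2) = (-h + x)/(4*h + x)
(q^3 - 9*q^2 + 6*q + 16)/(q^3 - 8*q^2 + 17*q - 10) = (q^2 - 7*q - 8)/(q^2 - 6*q + 5)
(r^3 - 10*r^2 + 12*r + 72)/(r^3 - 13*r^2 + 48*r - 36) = (r + 2)/(r - 1)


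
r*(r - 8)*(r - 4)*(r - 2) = r^4 - 14*r^3 + 56*r^2 - 64*r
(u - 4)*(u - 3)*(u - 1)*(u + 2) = u^4 - 6*u^3 + 3*u^2 + 26*u - 24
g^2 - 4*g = g*(g - 4)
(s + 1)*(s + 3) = s^2 + 4*s + 3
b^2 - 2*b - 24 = (b - 6)*(b + 4)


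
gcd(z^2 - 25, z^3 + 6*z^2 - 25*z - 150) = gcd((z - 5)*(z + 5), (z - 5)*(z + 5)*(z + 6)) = z^2 - 25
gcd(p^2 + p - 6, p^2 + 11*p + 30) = 1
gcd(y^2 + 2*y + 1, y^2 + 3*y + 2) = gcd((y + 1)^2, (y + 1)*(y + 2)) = y + 1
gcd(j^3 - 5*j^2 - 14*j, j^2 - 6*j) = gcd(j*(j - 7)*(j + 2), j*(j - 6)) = j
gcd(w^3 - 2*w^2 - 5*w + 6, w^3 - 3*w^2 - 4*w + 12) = w^2 - w - 6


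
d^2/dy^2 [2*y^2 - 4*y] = 4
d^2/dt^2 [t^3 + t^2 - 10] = 6*t + 2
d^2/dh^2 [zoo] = 0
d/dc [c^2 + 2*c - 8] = 2*c + 2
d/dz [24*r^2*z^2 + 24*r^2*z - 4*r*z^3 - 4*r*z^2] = 4*r*(12*r*z + 6*r - 3*z^2 - 2*z)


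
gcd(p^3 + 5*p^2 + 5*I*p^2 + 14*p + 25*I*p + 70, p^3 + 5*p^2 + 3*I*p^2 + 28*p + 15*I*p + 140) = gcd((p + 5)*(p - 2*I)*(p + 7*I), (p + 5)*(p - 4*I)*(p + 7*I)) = p^2 + p*(5 + 7*I) + 35*I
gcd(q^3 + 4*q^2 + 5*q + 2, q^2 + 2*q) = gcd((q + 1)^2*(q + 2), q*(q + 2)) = q + 2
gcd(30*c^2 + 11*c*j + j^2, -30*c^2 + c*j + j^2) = 6*c + j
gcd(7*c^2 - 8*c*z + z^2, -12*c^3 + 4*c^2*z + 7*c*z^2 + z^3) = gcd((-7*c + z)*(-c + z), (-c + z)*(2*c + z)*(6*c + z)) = -c + z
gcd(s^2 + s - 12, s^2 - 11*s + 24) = s - 3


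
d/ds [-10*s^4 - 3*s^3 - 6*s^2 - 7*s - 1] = -40*s^3 - 9*s^2 - 12*s - 7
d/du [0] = 0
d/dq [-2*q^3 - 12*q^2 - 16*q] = -6*q^2 - 24*q - 16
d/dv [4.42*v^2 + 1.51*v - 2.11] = 8.84*v + 1.51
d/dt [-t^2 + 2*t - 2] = 2 - 2*t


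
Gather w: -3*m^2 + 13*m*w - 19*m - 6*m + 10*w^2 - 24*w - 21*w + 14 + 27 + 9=-3*m^2 - 25*m + 10*w^2 + w*(13*m - 45) + 50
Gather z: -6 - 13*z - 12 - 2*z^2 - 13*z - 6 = -2*z^2 - 26*z - 24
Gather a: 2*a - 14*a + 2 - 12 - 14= -12*a - 24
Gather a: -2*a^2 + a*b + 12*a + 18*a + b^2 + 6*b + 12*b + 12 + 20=-2*a^2 + a*(b + 30) + b^2 + 18*b + 32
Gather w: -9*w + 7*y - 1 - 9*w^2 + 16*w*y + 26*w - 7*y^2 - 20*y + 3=-9*w^2 + w*(16*y + 17) - 7*y^2 - 13*y + 2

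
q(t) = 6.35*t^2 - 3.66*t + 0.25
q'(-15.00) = -194.16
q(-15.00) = 1483.90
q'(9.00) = 110.64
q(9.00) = 481.66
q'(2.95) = 33.80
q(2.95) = 44.71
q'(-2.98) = -41.51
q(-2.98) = 67.55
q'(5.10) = 61.11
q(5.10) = 146.75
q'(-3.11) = -43.16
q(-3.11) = 73.05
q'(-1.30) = -20.17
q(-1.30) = 15.74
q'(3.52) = 41.04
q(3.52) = 66.05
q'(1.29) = 12.72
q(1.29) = 6.10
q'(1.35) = 13.48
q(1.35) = 6.88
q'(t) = 12.7*t - 3.66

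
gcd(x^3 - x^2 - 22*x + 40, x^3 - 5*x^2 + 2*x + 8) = x^2 - 6*x + 8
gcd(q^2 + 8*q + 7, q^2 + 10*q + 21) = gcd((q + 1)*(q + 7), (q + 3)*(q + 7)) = q + 7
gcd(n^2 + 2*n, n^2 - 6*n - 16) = n + 2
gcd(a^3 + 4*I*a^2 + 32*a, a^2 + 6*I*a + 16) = a + 8*I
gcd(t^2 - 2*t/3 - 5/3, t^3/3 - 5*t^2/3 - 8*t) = 1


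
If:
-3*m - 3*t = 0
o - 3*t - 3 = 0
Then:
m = -t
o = 3*t + 3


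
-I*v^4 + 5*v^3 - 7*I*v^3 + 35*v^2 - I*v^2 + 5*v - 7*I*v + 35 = (v + 7)*(v - I)*(v + 5*I)*(-I*v + 1)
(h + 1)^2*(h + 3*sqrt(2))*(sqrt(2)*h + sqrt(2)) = sqrt(2)*h^4 + 3*sqrt(2)*h^3 + 6*h^3 + 3*sqrt(2)*h^2 + 18*h^2 + sqrt(2)*h + 18*h + 6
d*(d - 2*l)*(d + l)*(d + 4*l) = d^4 + 3*d^3*l - 6*d^2*l^2 - 8*d*l^3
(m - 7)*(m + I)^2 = m^3 - 7*m^2 + 2*I*m^2 - m - 14*I*m + 7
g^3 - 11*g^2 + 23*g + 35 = (g - 7)*(g - 5)*(g + 1)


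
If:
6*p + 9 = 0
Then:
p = -3/2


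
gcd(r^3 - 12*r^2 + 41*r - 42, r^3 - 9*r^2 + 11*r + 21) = r^2 - 10*r + 21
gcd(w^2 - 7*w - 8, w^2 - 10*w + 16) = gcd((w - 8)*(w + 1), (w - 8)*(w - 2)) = w - 8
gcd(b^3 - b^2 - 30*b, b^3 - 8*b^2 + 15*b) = b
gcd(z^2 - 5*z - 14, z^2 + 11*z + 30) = 1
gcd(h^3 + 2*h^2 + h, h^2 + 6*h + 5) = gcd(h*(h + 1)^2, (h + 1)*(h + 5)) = h + 1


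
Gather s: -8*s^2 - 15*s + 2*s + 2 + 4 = -8*s^2 - 13*s + 6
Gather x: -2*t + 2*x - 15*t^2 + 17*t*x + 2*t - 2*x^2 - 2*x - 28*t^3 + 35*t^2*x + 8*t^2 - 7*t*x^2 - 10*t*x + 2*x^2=-28*t^3 - 7*t^2 - 7*t*x^2 + x*(35*t^2 + 7*t)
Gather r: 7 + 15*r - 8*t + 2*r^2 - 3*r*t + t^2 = 2*r^2 + r*(15 - 3*t) + t^2 - 8*t + 7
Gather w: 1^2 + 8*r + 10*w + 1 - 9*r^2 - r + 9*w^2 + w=-9*r^2 + 7*r + 9*w^2 + 11*w + 2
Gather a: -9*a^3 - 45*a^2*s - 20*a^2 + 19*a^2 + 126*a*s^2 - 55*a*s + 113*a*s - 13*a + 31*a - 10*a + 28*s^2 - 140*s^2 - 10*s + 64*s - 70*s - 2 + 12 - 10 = -9*a^3 + a^2*(-45*s - 1) + a*(126*s^2 + 58*s + 8) - 112*s^2 - 16*s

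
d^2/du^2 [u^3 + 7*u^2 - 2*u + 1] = 6*u + 14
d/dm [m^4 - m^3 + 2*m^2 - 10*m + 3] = 4*m^3 - 3*m^2 + 4*m - 10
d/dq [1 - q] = -1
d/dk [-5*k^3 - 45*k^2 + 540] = 15*k*(-k - 6)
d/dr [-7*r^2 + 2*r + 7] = 2 - 14*r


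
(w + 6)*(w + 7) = w^2 + 13*w + 42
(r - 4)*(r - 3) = r^2 - 7*r + 12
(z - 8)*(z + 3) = z^2 - 5*z - 24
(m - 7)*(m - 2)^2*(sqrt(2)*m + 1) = sqrt(2)*m^4 - 11*sqrt(2)*m^3 + m^3 - 11*m^2 + 32*sqrt(2)*m^2 - 28*sqrt(2)*m + 32*m - 28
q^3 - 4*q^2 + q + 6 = (q - 3)*(q - 2)*(q + 1)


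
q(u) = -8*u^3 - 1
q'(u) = -24*u^2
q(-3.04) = 223.76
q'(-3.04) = -221.80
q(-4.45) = 703.97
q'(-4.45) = -475.26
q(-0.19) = -0.95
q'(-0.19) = -0.87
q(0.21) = -1.07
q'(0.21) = -1.06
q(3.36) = -304.46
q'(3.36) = -270.95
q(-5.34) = 1217.19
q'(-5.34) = -684.37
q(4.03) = -524.61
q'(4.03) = -389.78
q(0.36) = -1.37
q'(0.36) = -3.11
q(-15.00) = 26999.00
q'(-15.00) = -5400.00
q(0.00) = -1.00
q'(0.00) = 0.00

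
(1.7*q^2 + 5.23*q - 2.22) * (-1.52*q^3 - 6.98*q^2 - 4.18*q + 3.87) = -2.584*q^5 - 19.8156*q^4 - 40.237*q^3 + 0.213200000000003*q^2 + 29.5197*q - 8.5914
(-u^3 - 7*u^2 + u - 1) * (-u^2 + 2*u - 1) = u^5 + 5*u^4 - 14*u^3 + 10*u^2 - 3*u + 1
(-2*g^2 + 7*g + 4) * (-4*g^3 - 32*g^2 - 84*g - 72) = 8*g^5 + 36*g^4 - 72*g^3 - 572*g^2 - 840*g - 288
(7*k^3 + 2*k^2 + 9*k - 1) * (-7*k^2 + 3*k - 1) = -49*k^5 + 7*k^4 - 64*k^3 + 32*k^2 - 12*k + 1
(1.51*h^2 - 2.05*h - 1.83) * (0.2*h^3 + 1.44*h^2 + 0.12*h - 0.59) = 0.302*h^5 + 1.7644*h^4 - 3.1368*h^3 - 3.7721*h^2 + 0.9899*h + 1.0797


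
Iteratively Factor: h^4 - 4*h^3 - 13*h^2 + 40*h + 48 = (h - 4)*(h^3 - 13*h - 12) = (h - 4)*(h + 3)*(h^2 - 3*h - 4) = (h - 4)^2*(h + 3)*(h + 1)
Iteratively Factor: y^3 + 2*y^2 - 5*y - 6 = (y + 3)*(y^2 - y - 2) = (y - 2)*(y + 3)*(y + 1)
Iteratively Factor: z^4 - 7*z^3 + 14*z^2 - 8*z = (z - 2)*(z^3 - 5*z^2 + 4*z) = z*(z - 2)*(z^2 - 5*z + 4) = z*(z - 4)*(z - 2)*(z - 1)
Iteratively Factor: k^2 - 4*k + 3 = (k - 1)*(k - 3)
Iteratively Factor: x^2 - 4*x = (x)*(x - 4)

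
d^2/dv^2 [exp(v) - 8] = exp(v)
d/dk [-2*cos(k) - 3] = 2*sin(k)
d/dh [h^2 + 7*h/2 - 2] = 2*h + 7/2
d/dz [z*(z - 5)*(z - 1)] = 3*z^2 - 12*z + 5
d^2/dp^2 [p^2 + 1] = 2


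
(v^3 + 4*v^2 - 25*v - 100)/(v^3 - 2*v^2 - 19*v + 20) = (v + 5)/(v - 1)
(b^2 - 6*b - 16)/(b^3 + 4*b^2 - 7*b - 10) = (b^2 - 6*b - 16)/(b^3 + 4*b^2 - 7*b - 10)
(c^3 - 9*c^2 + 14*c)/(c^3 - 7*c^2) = (c - 2)/c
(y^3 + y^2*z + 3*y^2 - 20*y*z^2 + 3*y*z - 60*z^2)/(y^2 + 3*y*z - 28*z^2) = (y^2 + 5*y*z + 3*y + 15*z)/(y + 7*z)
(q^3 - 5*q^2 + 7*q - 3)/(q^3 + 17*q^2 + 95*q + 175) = (q^3 - 5*q^2 + 7*q - 3)/(q^3 + 17*q^2 + 95*q + 175)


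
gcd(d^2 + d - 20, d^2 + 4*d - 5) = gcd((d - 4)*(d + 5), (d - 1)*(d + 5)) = d + 5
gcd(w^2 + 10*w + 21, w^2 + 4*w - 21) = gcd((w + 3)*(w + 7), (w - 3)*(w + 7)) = w + 7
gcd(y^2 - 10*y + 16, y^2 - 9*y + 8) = y - 8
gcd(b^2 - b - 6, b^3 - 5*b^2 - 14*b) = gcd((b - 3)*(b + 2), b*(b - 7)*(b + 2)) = b + 2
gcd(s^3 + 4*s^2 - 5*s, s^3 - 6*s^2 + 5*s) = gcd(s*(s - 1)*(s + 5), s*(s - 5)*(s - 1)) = s^2 - s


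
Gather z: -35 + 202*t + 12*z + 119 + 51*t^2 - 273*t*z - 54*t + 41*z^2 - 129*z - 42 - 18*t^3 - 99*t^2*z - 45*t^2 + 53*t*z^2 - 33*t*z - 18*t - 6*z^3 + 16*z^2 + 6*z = -18*t^3 + 6*t^2 + 130*t - 6*z^3 + z^2*(53*t + 57) + z*(-99*t^2 - 306*t - 111) + 42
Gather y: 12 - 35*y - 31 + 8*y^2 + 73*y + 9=8*y^2 + 38*y - 10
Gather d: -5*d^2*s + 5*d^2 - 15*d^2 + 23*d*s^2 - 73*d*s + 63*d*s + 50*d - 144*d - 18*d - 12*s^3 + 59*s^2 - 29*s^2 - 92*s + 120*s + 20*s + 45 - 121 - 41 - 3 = d^2*(-5*s - 10) + d*(23*s^2 - 10*s - 112) - 12*s^3 + 30*s^2 + 48*s - 120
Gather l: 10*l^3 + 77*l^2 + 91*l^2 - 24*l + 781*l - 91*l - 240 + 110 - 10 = 10*l^3 + 168*l^2 + 666*l - 140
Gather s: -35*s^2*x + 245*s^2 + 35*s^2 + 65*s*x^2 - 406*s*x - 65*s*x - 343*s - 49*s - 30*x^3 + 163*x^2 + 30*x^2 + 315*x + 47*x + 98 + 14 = s^2*(280 - 35*x) + s*(65*x^2 - 471*x - 392) - 30*x^3 + 193*x^2 + 362*x + 112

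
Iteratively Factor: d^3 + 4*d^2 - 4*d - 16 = (d + 2)*(d^2 + 2*d - 8) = (d - 2)*(d + 2)*(d + 4)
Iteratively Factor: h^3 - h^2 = (h)*(h^2 - h) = h^2*(h - 1)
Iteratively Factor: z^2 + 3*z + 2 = (z + 2)*(z + 1)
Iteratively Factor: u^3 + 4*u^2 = (u)*(u^2 + 4*u) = u^2*(u + 4)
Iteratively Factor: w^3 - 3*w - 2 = (w - 2)*(w^2 + 2*w + 1) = (w - 2)*(w + 1)*(w + 1)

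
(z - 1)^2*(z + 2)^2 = z^4 + 2*z^3 - 3*z^2 - 4*z + 4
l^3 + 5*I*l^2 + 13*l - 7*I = (l - I)^2*(l + 7*I)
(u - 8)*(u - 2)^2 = u^3 - 12*u^2 + 36*u - 32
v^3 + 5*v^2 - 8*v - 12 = (v - 2)*(v + 1)*(v + 6)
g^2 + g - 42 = (g - 6)*(g + 7)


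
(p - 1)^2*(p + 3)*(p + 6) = p^4 + 7*p^3 + p^2 - 27*p + 18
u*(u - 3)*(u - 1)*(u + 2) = u^4 - 2*u^3 - 5*u^2 + 6*u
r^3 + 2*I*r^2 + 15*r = r*(r - 3*I)*(r + 5*I)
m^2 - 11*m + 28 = (m - 7)*(m - 4)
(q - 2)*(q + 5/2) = q^2 + q/2 - 5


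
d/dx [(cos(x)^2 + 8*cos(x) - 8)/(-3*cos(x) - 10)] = (3*cos(x)^2 + 20*cos(x) + 104)*sin(x)/(3*cos(x) + 10)^2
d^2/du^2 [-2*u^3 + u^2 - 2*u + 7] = 2 - 12*u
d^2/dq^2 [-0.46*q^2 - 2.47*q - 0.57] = -0.920000000000000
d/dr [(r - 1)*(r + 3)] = 2*r + 2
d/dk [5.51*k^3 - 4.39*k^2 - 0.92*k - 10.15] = 16.53*k^2 - 8.78*k - 0.92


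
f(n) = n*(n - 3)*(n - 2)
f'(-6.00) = 174.00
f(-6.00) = -432.00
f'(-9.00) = 339.00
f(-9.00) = -1188.00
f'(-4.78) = 122.35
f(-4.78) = -252.14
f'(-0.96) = 18.36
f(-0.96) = -11.25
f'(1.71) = -2.33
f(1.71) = 0.64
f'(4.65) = 24.37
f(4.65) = 20.33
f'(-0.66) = 13.91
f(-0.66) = -6.43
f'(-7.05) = 225.61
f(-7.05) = -641.22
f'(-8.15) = 286.77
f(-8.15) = -922.36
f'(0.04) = 5.60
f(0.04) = 0.23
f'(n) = n*(n - 3) + n*(n - 2) + (n - 3)*(n - 2)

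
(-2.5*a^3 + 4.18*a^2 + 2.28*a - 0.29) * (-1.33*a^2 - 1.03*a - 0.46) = 3.325*a^5 - 2.9844*a^4 - 6.1878*a^3 - 3.8855*a^2 - 0.7501*a + 0.1334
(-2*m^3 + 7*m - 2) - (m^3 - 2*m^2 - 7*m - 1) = -3*m^3 + 2*m^2 + 14*m - 1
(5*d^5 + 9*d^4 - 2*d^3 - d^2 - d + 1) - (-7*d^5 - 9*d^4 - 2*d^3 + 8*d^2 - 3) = 12*d^5 + 18*d^4 - 9*d^2 - d + 4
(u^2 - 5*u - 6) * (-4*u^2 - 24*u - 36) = -4*u^4 - 4*u^3 + 108*u^2 + 324*u + 216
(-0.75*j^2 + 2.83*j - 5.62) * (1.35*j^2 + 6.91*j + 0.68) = -1.0125*j^4 - 1.362*j^3 + 11.4583*j^2 - 36.9098*j - 3.8216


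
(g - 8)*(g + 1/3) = g^2 - 23*g/3 - 8/3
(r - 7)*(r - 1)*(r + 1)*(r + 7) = r^4 - 50*r^2 + 49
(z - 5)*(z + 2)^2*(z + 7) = z^4 + 6*z^3 - 23*z^2 - 132*z - 140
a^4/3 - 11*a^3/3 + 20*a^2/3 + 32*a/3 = a*(a/3 + 1/3)*(a - 8)*(a - 4)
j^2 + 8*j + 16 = (j + 4)^2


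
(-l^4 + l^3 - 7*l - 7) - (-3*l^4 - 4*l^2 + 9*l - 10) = 2*l^4 + l^3 + 4*l^2 - 16*l + 3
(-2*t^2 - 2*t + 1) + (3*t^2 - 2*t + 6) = t^2 - 4*t + 7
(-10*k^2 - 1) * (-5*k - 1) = 50*k^3 + 10*k^2 + 5*k + 1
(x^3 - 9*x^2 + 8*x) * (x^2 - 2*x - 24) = x^5 - 11*x^4 + 2*x^3 + 200*x^2 - 192*x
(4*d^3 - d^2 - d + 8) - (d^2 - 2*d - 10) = 4*d^3 - 2*d^2 + d + 18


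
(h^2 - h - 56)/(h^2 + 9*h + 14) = (h - 8)/(h + 2)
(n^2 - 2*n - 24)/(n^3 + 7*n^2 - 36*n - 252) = (n + 4)/(n^2 + 13*n + 42)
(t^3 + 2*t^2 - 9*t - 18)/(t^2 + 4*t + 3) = (t^2 - t - 6)/(t + 1)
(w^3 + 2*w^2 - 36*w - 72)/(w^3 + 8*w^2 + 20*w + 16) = (w^2 - 36)/(w^2 + 6*w + 8)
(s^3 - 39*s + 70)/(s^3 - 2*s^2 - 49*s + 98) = (s - 5)/(s - 7)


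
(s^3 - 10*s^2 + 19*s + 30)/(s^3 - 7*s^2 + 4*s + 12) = (s - 5)/(s - 2)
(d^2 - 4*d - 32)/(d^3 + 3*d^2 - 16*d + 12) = (d^2 - 4*d - 32)/(d^3 + 3*d^2 - 16*d + 12)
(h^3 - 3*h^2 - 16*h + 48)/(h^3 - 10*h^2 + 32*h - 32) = (h^2 + h - 12)/(h^2 - 6*h + 8)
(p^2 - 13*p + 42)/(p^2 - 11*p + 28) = (p - 6)/(p - 4)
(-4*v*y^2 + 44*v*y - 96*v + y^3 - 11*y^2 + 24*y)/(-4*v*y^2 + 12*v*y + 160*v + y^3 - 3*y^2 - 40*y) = (y - 3)/(y + 5)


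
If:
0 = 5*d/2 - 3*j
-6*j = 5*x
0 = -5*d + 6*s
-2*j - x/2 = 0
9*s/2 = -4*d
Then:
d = 0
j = 0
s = 0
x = 0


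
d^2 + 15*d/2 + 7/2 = (d + 1/2)*(d + 7)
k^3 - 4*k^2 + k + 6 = (k - 3)*(k - 2)*(k + 1)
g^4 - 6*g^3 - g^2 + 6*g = g*(g - 6)*(g - 1)*(g + 1)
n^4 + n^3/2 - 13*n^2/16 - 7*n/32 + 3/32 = (n - 3/4)*(n - 1/4)*(n + 1/2)*(n + 1)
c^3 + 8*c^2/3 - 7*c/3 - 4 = (c - 4/3)*(c + 1)*(c + 3)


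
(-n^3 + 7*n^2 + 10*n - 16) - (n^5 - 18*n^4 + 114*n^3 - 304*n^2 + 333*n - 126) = -n^5 + 18*n^4 - 115*n^3 + 311*n^2 - 323*n + 110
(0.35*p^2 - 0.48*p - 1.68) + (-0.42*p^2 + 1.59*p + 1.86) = -0.07*p^2 + 1.11*p + 0.18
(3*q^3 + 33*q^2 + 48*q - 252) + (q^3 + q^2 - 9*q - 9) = 4*q^3 + 34*q^2 + 39*q - 261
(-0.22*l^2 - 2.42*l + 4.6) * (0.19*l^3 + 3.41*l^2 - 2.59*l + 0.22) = -0.0418*l^5 - 1.21*l^4 - 6.8084*l^3 + 21.9054*l^2 - 12.4464*l + 1.012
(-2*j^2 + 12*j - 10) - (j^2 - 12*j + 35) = -3*j^2 + 24*j - 45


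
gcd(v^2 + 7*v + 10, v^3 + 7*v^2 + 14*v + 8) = v + 2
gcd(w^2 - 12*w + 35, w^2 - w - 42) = w - 7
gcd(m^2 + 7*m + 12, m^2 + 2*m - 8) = m + 4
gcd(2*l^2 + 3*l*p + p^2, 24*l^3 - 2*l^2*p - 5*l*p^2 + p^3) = 2*l + p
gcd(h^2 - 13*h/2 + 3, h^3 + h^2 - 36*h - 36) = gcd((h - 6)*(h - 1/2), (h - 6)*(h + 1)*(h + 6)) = h - 6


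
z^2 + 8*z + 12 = (z + 2)*(z + 6)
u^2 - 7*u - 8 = (u - 8)*(u + 1)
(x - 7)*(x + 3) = x^2 - 4*x - 21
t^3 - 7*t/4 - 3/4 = (t - 3/2)*(t + 1/2)*(t + 1)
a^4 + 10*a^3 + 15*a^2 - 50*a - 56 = (a - 2)*(a + 1)*(a + 4)*(a + 7)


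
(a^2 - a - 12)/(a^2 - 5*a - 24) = (a - 4)/(a - 8)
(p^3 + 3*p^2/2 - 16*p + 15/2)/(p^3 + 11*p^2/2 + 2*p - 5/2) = (p - 3)/(p + 1)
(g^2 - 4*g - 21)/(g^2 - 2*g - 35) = (g + 3)/(g + 5)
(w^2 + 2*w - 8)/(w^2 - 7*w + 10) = (w + 4)/(w - 5)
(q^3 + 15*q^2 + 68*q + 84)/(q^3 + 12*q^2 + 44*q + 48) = (q + 7)/(q + 4)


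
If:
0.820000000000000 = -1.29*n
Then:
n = -0.64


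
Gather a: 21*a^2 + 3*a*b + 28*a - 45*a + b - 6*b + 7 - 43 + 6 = 21*a^2 + a*(3*b - 17) - 5*b - 30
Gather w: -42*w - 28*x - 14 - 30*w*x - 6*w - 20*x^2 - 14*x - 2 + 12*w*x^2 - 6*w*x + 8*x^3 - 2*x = w*(12*x^2 - 36*x - 48) + 8*x^3 - 20*x^2 - 44*x - 16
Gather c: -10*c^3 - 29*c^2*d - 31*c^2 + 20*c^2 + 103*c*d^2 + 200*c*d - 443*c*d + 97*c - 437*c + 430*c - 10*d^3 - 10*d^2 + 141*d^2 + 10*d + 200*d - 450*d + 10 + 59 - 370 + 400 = -10*c^3 + c^2*(-29*d - 11) + c*(103*d^2 - 243*d + 90) - 10*d^3 + 131*d^2 - 240*d + 99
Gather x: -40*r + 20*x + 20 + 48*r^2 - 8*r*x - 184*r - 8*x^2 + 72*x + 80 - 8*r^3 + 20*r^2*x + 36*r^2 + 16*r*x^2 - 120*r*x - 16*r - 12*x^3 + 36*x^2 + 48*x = -8*r^3 + 84*r^2 - 240*r - 12*x^3 + x^2*(16*r + 28) + x*(20*r^2 - 128*r + 140) + 100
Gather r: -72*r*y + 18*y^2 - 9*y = -72*r*y + 18*y^2 - 9*y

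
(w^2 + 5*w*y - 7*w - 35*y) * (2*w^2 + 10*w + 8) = 2*w^4 + 10*w^3*y - 4*w^3 - 20*w^2*y - 62*w^2 - 310*w*y - 56*w - 280*y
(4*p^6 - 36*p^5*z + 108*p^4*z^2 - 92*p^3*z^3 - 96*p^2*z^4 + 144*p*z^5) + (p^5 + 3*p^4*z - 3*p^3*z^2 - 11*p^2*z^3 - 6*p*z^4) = 4*p^6 - 36*p^5*z + p^5 + 108*p^4*z^2 + 3*p^4*z - 92*p^3*z^3 - 3*p^3*z^2 - 96*p^2*z^4 - 11*p^2*z^3 + 144*p*z^5 - 6*p*z^4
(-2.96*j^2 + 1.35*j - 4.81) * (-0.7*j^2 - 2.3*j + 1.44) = 2.072*j^4 + 5.863*j^3 - 4.0004*j^2 + 13.007*j - 6.9264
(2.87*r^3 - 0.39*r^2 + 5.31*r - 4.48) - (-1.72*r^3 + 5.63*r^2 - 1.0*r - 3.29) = 4.59*r^3 - 6.02*r^2 + 6.31*r - 1.19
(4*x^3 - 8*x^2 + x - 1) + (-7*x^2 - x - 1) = 4*x^3 - 15*x^2 - 2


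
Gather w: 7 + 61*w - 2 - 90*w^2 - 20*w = -90*w^2 + 41*w + 5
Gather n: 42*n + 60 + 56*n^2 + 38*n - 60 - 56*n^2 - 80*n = 0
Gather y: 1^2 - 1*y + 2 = 3 - y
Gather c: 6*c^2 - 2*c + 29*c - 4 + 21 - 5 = 6*c^2 + 27*c + 12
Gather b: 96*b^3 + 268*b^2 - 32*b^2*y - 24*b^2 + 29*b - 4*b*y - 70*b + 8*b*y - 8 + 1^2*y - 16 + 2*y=96*b^3 + b^2*(244 - 32*y) + b*(4*y - 41) + 3*y - 24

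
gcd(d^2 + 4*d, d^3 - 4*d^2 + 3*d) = d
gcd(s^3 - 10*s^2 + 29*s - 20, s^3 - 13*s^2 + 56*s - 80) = s^2 - 9*s + 20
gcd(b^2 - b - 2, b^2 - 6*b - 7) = b + 1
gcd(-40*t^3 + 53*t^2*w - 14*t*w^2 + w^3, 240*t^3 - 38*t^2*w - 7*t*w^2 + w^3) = 40*t^2 - 13*t*w + w^2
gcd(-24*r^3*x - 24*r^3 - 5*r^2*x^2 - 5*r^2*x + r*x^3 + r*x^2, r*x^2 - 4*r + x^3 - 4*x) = 1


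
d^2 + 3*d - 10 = (d - 2)*(d + 5)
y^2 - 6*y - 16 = (y - 8)*(y + 2)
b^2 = b^2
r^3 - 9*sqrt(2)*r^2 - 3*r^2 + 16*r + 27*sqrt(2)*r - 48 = (r - 3)*(r - 8*sqrt(2))*(r - sqrt(2))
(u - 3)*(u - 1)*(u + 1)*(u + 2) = u^4 - u^3 - 7*u^2 + u + 6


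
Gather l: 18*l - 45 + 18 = 18*l - 27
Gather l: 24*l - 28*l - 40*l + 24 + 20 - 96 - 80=-44*l - 132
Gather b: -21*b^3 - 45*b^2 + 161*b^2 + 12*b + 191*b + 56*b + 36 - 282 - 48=-21*b^3 + 116*b^2 + 259*b - 294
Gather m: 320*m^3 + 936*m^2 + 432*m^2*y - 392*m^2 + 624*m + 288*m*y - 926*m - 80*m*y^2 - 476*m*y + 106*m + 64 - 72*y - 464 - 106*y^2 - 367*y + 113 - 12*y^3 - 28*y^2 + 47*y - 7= 320*m^3 + m^2*(432*y + 544) + m*(-80*y^2 - 188*y - 196) - 12*y^3 - 134*y^2 - 392*y - 294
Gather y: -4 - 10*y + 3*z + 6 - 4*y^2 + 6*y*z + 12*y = -4*y^2 + y*(6*z + 2) + 3*z + 2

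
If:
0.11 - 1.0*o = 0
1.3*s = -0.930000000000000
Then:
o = 0.11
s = -0.72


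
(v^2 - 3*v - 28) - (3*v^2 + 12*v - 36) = -2*v^2 - 15*v + 8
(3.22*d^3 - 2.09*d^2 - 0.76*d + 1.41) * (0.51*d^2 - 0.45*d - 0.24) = 1.6422*d^5 - 2.5149*d^4 - 0.2199*d^3 + 1.5627*d^2 - 0.4521*d - 0.3384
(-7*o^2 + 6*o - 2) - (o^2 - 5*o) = -8*o^2 + 11*o - 2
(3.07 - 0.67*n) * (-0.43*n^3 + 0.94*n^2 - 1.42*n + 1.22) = 0.2881*n^4 - 1.9499*n^3 + 3.8372*n^2 - 5.1768*n + 3.7454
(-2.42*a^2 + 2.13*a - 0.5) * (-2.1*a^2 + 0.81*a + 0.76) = 5.082*a^4 - 6.4332*a^3 + 0.9361*a^2 + 1.2138*a - 0.38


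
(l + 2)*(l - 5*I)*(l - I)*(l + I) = l^4 + 2*l^3 - 5*I*l^3 + l^2 - 10*I*l^2 + 2*l - 5*I*l - 10*I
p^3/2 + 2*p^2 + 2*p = p*(p/2 + 1)*(p + 2)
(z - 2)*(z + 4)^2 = z^3 + 6*z^2 - 32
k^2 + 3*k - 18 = (k - 3)*(k + 6)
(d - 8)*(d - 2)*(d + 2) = d^3 - 8*d^2 - 4*d + 32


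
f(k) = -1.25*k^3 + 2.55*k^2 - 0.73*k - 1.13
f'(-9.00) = -350.38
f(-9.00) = 1123.24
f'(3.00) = -19.18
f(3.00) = -14.12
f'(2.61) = -12.96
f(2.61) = -7.89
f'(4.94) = -67.05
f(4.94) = -93.20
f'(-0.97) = -9.21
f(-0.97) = 3.12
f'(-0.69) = -6.03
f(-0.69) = 1.00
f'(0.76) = 0.98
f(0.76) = -0.76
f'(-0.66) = -5.73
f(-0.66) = 0.82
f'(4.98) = -68.33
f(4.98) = -95.91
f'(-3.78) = -73.59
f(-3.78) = 105.58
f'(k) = -3.75*k^2 + 5.1*k - 0.73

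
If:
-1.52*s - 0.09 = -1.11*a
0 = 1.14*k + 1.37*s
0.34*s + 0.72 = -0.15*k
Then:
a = -6.09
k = 5.42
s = -4.51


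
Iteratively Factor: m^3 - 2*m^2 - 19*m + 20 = (m + 4)*(m^2 - 6*m + 5) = (m - 5)*(m + 4)*(m - 1)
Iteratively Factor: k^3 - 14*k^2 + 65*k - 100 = (k - 5)*(k^2 - 9*k + 20) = (k - 5)*(k - 4)*(k - 5)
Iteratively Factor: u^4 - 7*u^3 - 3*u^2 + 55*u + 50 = (u + 2)*(u^3 - 9*u^2 + 15*u + 25) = (u - 5)*(u + 2)*(u^2 - 4*u - 5) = (u - 5)^2*(u + 2)*(u + 1)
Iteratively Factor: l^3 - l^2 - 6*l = (l + 2)*(l^2 - 3*l) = (l - 3)*(l + 2)*(l)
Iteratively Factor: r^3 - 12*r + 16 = (r + 4)*(r^2 - 4*r + 4) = (r - 2)*(r + 4)*(r - 2)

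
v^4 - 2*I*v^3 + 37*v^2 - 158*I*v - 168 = (v - 4*I)*(v - 3*I)*(v - 2*I)*(v + 7*I)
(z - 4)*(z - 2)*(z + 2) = z^3 - 4*z^2 - 4*z + 16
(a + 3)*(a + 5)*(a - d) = a^3 - a^2*d + 8*a^2 - 8*a*d + 15*a - 15*d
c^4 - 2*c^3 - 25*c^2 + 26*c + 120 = (c - 5)*(c - 3)*(c + 2)*(c + 4)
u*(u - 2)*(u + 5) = u^3 + 3*u^2 - 10*u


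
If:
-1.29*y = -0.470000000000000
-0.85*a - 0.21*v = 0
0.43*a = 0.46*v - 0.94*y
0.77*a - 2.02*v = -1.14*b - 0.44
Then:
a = -0.15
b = 0.79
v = 0.60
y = 0.36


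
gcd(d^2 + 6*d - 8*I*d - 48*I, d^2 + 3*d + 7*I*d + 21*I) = 1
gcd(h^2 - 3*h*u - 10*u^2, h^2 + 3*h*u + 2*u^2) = h + 2*u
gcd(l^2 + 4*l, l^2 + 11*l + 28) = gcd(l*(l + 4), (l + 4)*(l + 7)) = l + 4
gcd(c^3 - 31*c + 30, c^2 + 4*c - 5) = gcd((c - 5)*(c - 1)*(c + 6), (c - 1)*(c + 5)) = c - 1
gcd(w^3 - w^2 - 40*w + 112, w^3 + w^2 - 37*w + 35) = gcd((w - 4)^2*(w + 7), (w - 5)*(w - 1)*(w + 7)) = w + 7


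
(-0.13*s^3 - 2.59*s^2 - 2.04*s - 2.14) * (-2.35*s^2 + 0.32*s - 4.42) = 0.3055*s^5 + 6.0449*s^4 + 4.5398*s^3 + 15.824*s^2 + 8.332*s + 9.4588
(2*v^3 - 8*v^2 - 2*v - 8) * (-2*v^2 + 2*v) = -4*v^5 + 20*v^4 - 12*v^3 + 12*v^2 - 16*v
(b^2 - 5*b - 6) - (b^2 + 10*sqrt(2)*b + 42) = -10*sqrt(2)*b - 5*b - 48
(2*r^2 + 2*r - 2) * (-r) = -2*r^3 - 2*r^2 + 2*r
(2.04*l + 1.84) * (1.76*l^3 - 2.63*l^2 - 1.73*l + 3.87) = 3.5904*l^4 - 2.1268*l^3 - 8.3684*l^2 + 4.7116*l + 7.1208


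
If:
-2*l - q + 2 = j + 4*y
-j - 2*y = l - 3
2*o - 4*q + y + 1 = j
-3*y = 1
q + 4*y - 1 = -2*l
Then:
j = 1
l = 8/3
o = -35/6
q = -3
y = -1/3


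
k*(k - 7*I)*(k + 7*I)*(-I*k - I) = -I*k^4 - I*k^3 - 49*I*k^2 - 49*I*k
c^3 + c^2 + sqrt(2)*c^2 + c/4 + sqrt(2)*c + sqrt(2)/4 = (c + 1/2)^2*(c + sqrt(2))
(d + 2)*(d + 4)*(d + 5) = d^3 + 11*d^2 + 38*d + 40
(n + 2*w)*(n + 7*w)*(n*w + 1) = n^3*w + 9*n^2*w^2 + n^2 + 14*n*w^3 + 9*n*w + 14*w^2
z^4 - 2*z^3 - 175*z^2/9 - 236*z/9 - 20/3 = (z - 6)*(z + 1/3)*(z + 5/3)*(z + 2)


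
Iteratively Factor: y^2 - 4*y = (y - 4)*(y)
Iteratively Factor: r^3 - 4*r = (r + 2)*(r^2 - 2*r) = r*(r + 2)*(r - 2)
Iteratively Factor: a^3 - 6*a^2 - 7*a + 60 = (a + 3)*(a^2 - 9*a + 20) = (a - 5)*(a + 3)*(a - 4)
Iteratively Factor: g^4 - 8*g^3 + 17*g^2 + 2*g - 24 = (g + 1)*(g^3 - 9*g^2 + 26*g - 24) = (g - 2)*(g + 1)*(g^2 - 7*g + 12) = (g - 4)*(g - 2)*(g + 1)*(g - 3)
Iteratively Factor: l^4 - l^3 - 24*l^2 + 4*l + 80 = (l + 2)*(l^3 - 3*l^2 - 18*l + 40) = (l - 5)*(l + 2)*(l^2 + 2*l - 8) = (l - 5)*(l + 2)*(l + 4)*(l - 2)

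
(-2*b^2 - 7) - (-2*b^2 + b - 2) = -b - 5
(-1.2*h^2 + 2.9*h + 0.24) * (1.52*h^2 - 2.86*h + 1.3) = -1.824*h^4 + 7.84*h^3 - 9.4892*h^2 + 3.0836*h + 0.312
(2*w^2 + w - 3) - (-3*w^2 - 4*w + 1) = 5*w^2 + 5*w - 4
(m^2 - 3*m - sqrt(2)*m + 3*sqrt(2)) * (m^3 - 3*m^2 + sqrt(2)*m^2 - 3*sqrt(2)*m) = m^5 - 6*m^4 + 7*m^3 + 12*m^2 - 18*m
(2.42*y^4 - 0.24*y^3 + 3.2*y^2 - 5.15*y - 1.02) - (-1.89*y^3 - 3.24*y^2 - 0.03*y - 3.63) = 2.42*y^4 + 1.65*y^3 + 6.44*y^2 - 5.12*y + 2.61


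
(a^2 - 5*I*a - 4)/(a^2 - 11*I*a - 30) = (-a^2 + 5*I*a + 4)/(-a^2 + 11*I*a + 30)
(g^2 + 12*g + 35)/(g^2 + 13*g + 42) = (g + 5)/(g + 6)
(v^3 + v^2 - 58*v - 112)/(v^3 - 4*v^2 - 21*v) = (-v^3 - v^2 + 58*v + 112)/(v*(-v^2 + 4*v + 21))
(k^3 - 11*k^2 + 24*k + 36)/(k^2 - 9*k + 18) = (k^2 - 5*k - 6)/(k - 3)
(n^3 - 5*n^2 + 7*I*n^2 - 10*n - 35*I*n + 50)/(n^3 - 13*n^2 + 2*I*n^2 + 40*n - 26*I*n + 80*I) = (n + 5*I)/(n - 8)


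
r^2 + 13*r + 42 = (r + 6)*(r + 7)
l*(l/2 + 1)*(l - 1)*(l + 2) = l^4/2 + 3*l^3/2 - 2*l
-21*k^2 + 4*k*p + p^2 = (-3*k + p)*(7*k + p)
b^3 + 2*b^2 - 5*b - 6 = (b - 2)*(b + 1)*(b + 3)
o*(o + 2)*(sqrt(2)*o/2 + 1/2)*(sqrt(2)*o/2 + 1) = o^4/2 + o^3 + 3*sqrt(2)*o^3/4 + o^2/2 + 3*sqrt(2)*o^2/2 + o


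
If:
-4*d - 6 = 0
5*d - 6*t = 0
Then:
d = -3/2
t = -5/4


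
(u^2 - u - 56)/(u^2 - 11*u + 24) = (u + 7)/(u - 3)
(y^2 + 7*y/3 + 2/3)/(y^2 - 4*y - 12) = (y + 1/3)/(y - 6)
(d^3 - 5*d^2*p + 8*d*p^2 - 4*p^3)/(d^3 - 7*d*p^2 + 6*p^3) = (d - 2*p)/(d + 3*p)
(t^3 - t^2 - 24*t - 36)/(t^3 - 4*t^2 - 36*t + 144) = (t^2 + 5*t + 6)/(t^2 + 2*t - 24)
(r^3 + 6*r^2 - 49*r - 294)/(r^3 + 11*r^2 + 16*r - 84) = (r - 7)/(r - 2)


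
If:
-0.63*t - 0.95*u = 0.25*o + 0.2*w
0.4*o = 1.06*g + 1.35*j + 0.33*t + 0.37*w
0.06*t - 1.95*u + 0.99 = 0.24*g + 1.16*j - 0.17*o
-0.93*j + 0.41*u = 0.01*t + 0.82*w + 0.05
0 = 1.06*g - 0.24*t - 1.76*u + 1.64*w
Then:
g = 0.466843243785292 - 0.929640221518114*w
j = 0.139824885959785 - 0.765620280633799*w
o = 0.898443395096521 - 3.56531547439962*w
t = 0.675393405772676*w - 0.982545686119729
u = 0.279822129434862*w + 0.415150456296105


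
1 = 1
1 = 1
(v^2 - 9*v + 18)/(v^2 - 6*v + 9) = (v - 6)/(v - 3)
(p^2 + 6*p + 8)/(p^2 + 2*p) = (p + 4)/p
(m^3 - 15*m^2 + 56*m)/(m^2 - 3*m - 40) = m*(m - 7)/(m + 5)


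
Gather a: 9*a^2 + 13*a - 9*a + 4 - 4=9*a^2 + 4*a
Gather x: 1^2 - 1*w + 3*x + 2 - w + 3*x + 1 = -2*w + 6*x + 4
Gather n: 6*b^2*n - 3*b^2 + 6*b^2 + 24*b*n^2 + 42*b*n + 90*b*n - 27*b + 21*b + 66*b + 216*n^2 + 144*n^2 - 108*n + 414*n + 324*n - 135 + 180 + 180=3*b^2 + 60*b + n^2*(24*b + 360) + n*(6*b^2 + 132*b + 630) + 225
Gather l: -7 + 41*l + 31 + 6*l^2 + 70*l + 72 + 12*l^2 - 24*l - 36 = 18*l^2 + 87*l + 60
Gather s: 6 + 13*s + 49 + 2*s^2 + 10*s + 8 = 2*s^2 + 23*s + 63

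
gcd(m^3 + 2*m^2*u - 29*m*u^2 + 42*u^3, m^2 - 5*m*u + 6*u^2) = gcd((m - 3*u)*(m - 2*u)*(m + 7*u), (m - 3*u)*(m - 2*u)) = m^2 - 5*m*u + 6*u^2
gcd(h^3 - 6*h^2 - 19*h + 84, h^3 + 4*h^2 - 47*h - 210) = h - 7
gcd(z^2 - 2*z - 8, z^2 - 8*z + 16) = z - 4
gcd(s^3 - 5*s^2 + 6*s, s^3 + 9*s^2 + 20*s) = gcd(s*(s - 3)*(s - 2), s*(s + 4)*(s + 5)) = s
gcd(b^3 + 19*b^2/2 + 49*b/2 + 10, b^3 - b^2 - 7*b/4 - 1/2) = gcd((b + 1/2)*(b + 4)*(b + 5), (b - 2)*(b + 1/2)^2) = b + 1/2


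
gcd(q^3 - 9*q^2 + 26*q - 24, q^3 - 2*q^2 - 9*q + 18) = q^2 - 5*q + 6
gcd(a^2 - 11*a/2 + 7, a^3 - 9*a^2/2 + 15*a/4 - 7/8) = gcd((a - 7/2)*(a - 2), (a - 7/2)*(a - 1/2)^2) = a - 7/2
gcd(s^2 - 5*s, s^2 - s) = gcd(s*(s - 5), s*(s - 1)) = s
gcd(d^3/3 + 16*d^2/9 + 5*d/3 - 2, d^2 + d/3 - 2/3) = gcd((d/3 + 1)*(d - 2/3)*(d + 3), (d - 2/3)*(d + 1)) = d - 2/3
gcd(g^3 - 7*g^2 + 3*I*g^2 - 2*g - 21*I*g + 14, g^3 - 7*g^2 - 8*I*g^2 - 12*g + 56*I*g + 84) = g - 7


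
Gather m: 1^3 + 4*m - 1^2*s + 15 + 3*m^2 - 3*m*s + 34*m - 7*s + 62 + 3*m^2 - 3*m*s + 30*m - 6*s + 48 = 6*m^2 + m*(68 - 6*s) - 14*s + 126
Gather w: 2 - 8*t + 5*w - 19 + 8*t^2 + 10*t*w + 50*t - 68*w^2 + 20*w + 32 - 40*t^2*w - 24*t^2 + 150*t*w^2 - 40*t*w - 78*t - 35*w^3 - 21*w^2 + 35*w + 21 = -16*t^2 - 36*t - 35*w^3 + w^2*(150*t - 89) + w*(-40*t^2 - 30*t + 60) + 36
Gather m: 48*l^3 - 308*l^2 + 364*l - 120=48*l^3 - 308*l^2 + 364*l - 120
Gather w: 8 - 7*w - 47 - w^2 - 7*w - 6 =-w^2 - 14*w - 45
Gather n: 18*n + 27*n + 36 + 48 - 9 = 45*n + 75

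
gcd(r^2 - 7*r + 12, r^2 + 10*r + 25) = 1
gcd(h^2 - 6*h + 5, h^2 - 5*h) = h - 5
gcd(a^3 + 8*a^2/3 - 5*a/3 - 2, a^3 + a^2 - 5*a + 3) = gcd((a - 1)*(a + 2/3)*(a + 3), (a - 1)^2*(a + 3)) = a^2 + 2*a - 3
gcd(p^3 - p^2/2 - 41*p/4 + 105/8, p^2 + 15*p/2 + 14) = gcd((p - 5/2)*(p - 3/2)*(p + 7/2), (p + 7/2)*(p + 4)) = p + 7/2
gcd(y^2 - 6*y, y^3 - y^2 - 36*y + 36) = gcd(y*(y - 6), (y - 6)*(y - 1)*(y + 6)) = y - 6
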